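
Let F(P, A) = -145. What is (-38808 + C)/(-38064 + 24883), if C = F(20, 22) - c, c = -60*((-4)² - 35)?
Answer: 40093/13181 ≈ 3.0417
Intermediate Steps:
c = 1140 (c = -60*(16 - 35) = -60*(-19) = 1140)
C = -1285 (C = -145 - 1*1140 = -145 - 1140 = -1285)
(-38808 + C)/(-38064 + 24883) = (-38808 - 1285)/(-38064 + 24883) = -40093/(-13181) = -40093*(-1/13181) = 40093/13181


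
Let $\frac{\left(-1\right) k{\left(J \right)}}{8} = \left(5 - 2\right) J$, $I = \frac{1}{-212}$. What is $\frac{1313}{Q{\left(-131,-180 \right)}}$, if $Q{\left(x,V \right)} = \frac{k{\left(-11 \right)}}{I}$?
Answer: $- \frac{1313}{55968} \approx -0.02346$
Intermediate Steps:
$I = - \frac{1}{212} \approx -0.004717$
$k{\left(J \right)} = - 24 J$ ($k{\left(J \right)} = - 8 \left(5 - 2\right) J = - 8 \cdot 3 J = - 24 J$)
$Q{\left(x,V \right)} = -55968$ ($Q{\left(x,V \right)} = \frac{\left(-24\right) \left(-11\right)}{- \frac{1}{212}} = 264 \left(-212\right) = -55968$)
$\frac{1313}{Q{\left(-131,-180 \right)}} = \frac{1313}{-55968} = 1313 \left(- \frac{1}{55968}\right) = - \frac{1313}{55968}$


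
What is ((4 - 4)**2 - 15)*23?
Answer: -345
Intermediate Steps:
((4 - 4)**2 - 15)*23 = (0**2 - 15)*23 = (0 - 15)*23 = -15*23 = -345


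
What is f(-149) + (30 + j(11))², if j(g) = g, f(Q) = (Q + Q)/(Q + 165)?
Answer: 13299/8 ≈ 1662.4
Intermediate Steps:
f(Q) = 2*Q/(165 + Q) (f(Q) = (2*Q)/(165 + Q) = 2*Q/(165 + Q))
f(-149) + (30 + j(11))² = 2*(-149)/(165 - 149) + (30 + 11)² = 2*(-149)/16 + 41² = 2*(-149)*(1/16) + 1681 = -149/8 + 1681 = 13299/8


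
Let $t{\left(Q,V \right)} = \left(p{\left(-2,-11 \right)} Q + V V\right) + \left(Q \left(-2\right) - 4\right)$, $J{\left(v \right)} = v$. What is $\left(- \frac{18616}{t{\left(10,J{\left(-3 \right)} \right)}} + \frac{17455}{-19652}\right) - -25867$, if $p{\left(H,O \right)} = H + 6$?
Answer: $\frac{12342179093}{491300} \approx 25121.0$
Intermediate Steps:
$p{\left(H,O \right)} = 6 + H$
$t{\left(Q,V \right)} = -4 + V^{2} + 2 Q$ ($t{\left(Q,V \right)} = \left(\left(6 - 2\right) Q + V V\right) + \left(Q \left(-2\right) - 4\right) = \left(4 Q + V^{2}\right) - \left(4 + 2 Q\right) = \left(V^{2} + 4 Q\right) - \left(4 + 2 Q\right) = -4 + V^{2} + 2 Q$)
$\left(- \frac{18616}{t{\left(10,J{\left(-3 \right)} \right)}} + \frac{17455}{-19652}\right) - -25867 = \left(- \frac{18616}{-4 + \left(-3\right)^{2} + 2 \cdot 10} + \frac{17455}{-19652}\right) - -25867 = \left(- \frac{18616}{-4 + 9 + 20} + 17455 \left(- \frac{1}{19652}\right)\right) + 25867 = \left(- \frac{18616}{25} - \frac{17455}{19652}\right) + 25867 = - \frac{366278007}{491300} + 25867 = \frac{12342179093}{491300}$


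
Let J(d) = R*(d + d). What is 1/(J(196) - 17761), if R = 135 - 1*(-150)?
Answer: 1/93959 ≈ 1.0643e-5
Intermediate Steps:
R = 285 (R = 135 + 150 = 285)
J(d) = 570*d (J(d) = 285*(d + d) = 285*(2*d) = 570*d)
1/(J(196) - 17761) = 1/(570*196 - 17761) = 1/(111720 - 17761) = 1/93959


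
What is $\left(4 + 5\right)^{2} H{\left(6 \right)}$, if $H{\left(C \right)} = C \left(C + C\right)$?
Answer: $5832$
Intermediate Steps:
$H{\left(C \right)} = 2 C^{2}$ ($H{\left(C \right)} = C 2 C = 2 C^{2}$)
$\left(4 + 5\right)^{2} H{\left(6 \right)} = \left(4 + 5\right)^{2} \cdot 2 \cdot 6^{2} = 9^{2} \cdot 2 \cdot 36 = 81 \cdot 72 = 5832$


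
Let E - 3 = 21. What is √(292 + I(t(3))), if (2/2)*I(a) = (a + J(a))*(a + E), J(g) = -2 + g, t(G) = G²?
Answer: 2*√205 ≈ 28.636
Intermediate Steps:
E = 24 (E = 3 + 21 = 24)
I(a) = (-2 + 2*a)*(24 + a) (I(a) = (a + (-2 + a))*(a + 24) = (-2 + 2*a)*(24 + a))
√(292 + I(t(3))) = √(292 + (-48 + 2*(3²)² + 46*3²)) = √(292 + (-48 + 2*9² + 46*9)) = √(292 + (-48 + 2*81 + 414)) = √(292 + (-48 + 162 + 414)) = √(292 + 528) = √820 = 2*√205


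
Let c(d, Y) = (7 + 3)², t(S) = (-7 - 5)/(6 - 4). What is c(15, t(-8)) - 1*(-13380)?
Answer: 13480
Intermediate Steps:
t(S) = -6 (t(S) = -12/2 = -12*½ = -6)
c(d, Y) = 100 (c(d, Y) = 10² = 100)
c(15, t(-8)) - 1*(-13380) = 100 - 1*(-13380) = 100 + 13380 = 13480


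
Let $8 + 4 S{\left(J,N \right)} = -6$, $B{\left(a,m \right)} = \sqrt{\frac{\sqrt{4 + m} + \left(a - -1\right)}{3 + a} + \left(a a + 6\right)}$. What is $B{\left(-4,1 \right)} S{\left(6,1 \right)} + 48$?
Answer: $48 - \frac{7 \sqrt{25 - \sqrt{5}}}{2} \approx 31.301$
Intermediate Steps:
$B{\left(a,m \right)} = \sqrt{6 + a^{2} + \frac{1 + a + \sqrt{4 + m}}{3 + a}}$ ($B{\left(a,m \right)} = \sqrt{\frac{\sqrt{4 + m} + \left(a + 1\right)}{3 + a} + \left(a^{2} + 6\right)} = \sqrt{\frac{\sqrt{4 + m} + \left(1 + a\right)}{3 + a} + \left(6 + a^{2}\right)} = \sqrt{\frac{1 + a + \sqrt{4 + m}}{3 + a} + \left(6 + a^{2}\right)} = \sqrt{6 + a^{2} + \frac{1 + a + \sqrt{4 + m}}{3 + a}}$)
$S{\left(J,N \right)} = - \frac{7}{2}$ ($S{\left(J,N \right)} = -2 + \frac{1}{4} \left(-6\right) = -2 - \frac{3}{2} = - \frac{7}{2}$)
$B{\left(-4,1 \right)} S{\left(6,1 \right)} + 48 = \sqrt{\frac{1 - 4 + \sqrt{4 + 1} + \left(3 - 4\right) \left(6 + \left(-4\right)^{2}\right)}{3 - 4}} \left(- \frac{7}{2}\right) + 48 = \sqrt{\frac{1 - 4 + \sqrt{5} - \left(6 + 16\right)}{-1}} \left(- \frac{7}{2}\right) + 48 = \sqrt{- (1 - 4 + \sqrt{5} - 22)} \left(- \frac{7}{2}\right) + 48 = \sqrt{- (-25 + \sqrt{5})} \left(- \frac{7}{2}\right) + 48 = \sqrt{25 - \sqrt{5}} \left(- \frac{7}{2}\right) + 48 = - \frac{7 \sqrt{25 - \sqrt{5}}}{2} + 48 = 48 - \frac{7 \sqrt{25 - \sqrt{5}}}{2}$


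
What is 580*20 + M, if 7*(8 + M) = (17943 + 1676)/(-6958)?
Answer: 564580333/48706 ≈ 11592.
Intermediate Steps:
M = -409267/48706 (M = -8 + ((17943 + 1676)/(-6958))/7 = -8 + (19619*(-1/6958))/7 = -8 + (1/7)*(-19619/6958) = -8 - 19619/48706 = -409267/48706 ≈ -8.4028)
580*20 + M = 580*20 - 409267/48706 = 11600 - 409267/48706 = 564580333/48706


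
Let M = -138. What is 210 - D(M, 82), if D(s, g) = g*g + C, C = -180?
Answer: -6334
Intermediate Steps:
D(s, g) = -180 + g**2 (D(s, g) = g*g - 180 = g**2 - 180 = -180 + g**2)
210 - D(M, 82) = 210 - (-180 + 82**2) = 210 - (-180 + 6724) = 210 - 1*6544 = 210 - 6544 = -6334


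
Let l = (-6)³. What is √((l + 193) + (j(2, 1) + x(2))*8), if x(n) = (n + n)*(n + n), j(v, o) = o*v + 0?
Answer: 11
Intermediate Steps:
j(v, o) = o*v
x(n) = 4*n² (x(n) = (2*n)*(2*n) = 4*n²)
l = -216
√((l + 193) + (j(2, 1) + x(2))*8) = √((-216 + 193) + (1*2 + 4*2²)*8) = √(-23 + (2 + 4*4)*8) = √(-23 + (2 + 16)*8) = √(-23 + 18*8) = √(-23 + 144) = √121 = 11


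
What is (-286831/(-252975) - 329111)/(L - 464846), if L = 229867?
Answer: 83256568394/59443812525 ≈ 1.4006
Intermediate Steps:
(-286831/(-252975) - 329111)/(L - 464846) = (-286831/(-252975) - 329111)/(229867 - 464846) = (-286831*(-1/252975) - 329111)/(-234979) = (286831/252975 - 329111)*(-1/234979) = -83256568394/252975*(-1/234979) = 83256568394/59443812525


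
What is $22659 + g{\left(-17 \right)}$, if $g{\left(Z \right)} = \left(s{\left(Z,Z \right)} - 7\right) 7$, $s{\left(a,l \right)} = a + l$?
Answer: $22372$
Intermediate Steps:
$g{\left(Z \right)} = -49 + 14 Z$ ($g{\left(Z \right)} = \left(\left(Z + Z\right) - 7\right) 7 = \left(2 Z - 7\right) 7 = \left(-7 + 2 Z\right) 7 = -49 + 14 Z$)
$22659 + g{\left(-17 \right)} = 22659 + \left(-49 + 14 \left(-17\right)\right) = 22659 - 287 = 22372$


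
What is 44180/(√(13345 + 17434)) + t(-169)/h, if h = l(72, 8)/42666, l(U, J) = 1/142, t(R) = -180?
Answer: -1090542960 + 44180*√30779/30779 ≈ -1.0905e+9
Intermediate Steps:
l(U, J) = 1/142
h = 1/6058572 (h = (1/142)/42666 = (1/142)*(1/42666) = 1/6058572 ≈ 1.6506e-7)
44180/(√(13345 + 17434)) + t(-169)/h = 44180/(√(13345 + 17434)) - 180/1/6058572 = 44180/(√30779) - 180*6058572 = 44180*(√30779/30779) - 1090542960 = 44180*√30779/30779 - 1090542960 = -1090542960 + 44180*√30779/30779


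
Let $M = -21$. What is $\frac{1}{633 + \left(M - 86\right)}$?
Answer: $\frac{1}{526} \approx 0.0019011$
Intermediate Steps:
$\frac{1}{633 + \left(M - 86\right)} = \frac{1}{633 - 107} = \frac{1}{526}$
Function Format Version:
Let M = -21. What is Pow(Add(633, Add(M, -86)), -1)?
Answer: Rational(1, 526) ≈ 0.0019011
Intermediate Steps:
Pow(Add(633, Add(M, -86)), -1) = Pow(Add(633, Add(-21, -86)), -1) = Pow(Add(633, -107), -1) = Pow(526, -1) = Rational(1, 526)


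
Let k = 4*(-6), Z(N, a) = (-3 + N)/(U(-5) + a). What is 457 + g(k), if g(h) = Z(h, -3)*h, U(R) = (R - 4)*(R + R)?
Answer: 13469/29 ≈ 464.45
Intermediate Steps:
U(R) = 2*R*(-4 + R) (U(R) = (-4 + R)*(2*R) = 2*R*(-4 + R))
Z(N, a) = (-3 + N)/(90 + a) (Z(N, a) = (-3 + N)/(2*(-5)*(-4 - 5) + a) = (-3 + N)/(2*(-5)*(-9) + a) = (-3 + N)/(90 + a))
k = -24
g(h) = h*(-1/29 + h/87) (g(h) = ((-3 + h)/(90 - 3))*h = ((-3 + h)/87)*h = (-1/29 + h/87)*h = h*(-1/29 + h/87))
457 + g(k) = 457 + (1/87)*(-24)*(-3 - 24) = 457 + (1/87)*(-24)*(-27) = 457 + 216/29 = 13469/29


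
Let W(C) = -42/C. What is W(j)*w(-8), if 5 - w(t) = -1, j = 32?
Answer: -63/8 ≈ -7.8750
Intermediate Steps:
w(t) = 6 (w(t) = 5 - 1*(-1) = 5 + 1 = 6)
W(j)*w(-8) = -42/32*6 = -42*1/32*6 = -21/16*6 = -63/8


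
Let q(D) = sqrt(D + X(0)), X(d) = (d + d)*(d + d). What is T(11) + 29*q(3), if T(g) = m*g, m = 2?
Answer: 22 + 29*sqrt(3) ≈ 72.229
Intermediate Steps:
X(d) = 4*d**2 (X(d) = (2*d)*(2*d) = 4*d**2)
q(D) = sqrt(D) (q(D) = sqrt(D + 4*0**2) = sqrt(D + 4*0) = sqrt(D + 0) = sqrt(D))
T(g) = 2*g
T(11) + 29*q(3) = 2*11 + 29*sqrt(3) = 22 + 29*sqrt(3)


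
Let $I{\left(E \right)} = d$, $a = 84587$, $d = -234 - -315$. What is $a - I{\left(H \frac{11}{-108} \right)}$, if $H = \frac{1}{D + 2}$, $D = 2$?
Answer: $84506$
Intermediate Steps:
$d = 81$ ($d = -234 + 315 = 81$)
$H = \frac{1}{4}$ ($H = \frac{1}{2 + 2} = \frac{1}{4} \approx 0.25$)
$I{\left(E \right)} = 81$
$a - I{\left(H \frac{11}{-108} \right)} = 84587 - 81 = 84506$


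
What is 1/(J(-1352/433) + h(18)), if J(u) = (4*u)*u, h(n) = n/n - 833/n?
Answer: -3374802/21194447 ≈ -0.15923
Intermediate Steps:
h(n) = 1 - 833/n
J(u) = 4*u²
1/(J(-1352/433) + h(18)) = 1/(4*(-1352/433)² + (-833 + 18)/18) = 1/(4*(-1352*1/433)² + (1/18)*(-815)) = 1/(4*(-1352/433)² - 815/18) = 1/(4*(1827904/187489) - 815/18) = 1/(7311616/187489 - 815/18) = 1/(-21194447/3374802) = -3374802/21194447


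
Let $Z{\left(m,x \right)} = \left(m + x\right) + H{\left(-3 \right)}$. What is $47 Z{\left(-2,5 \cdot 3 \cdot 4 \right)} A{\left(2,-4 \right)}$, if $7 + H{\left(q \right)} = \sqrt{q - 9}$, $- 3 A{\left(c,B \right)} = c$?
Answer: $-1598 - \frac{188 i \sqrt{3}}{3} \approx -1598.0 - 108.54 i$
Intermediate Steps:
$A{\left(c,B \right)} = - \frac{c}{3}$
$H{\left(q \right)} = -7 + \sqrt{-9 + q}$ ($H{\left(q \right)} = -7 + \sqrt{q - 9} = -7 + \sqrt{-9 + q}$)
$Z{\left(m,x \right)} = -7 + m + x + 2 i \sqrt{3}$ ($Z{\left(m,x \right)} = \left(m + x\right) - \left(7 - \sqrt{-9 - 3}\right) = \left(m + x\right) - \left(7 - \sqrt{-12}\right) = \left(m + x\right) - \left(7 - 2 i \sqrt{3}\right) = -7 + m + x + 2 i \sqrt{3}$)
$47 Z{\left(-2,5 \cdot 3 \cdot 4 \right)} A{\left(2,-4 \right)} = 47 \left(-7 - 2 + 5 \cdot 3 \cdot 4 + 2 i \sqrt{3}\right) \left(\left(- \frac{1}{3}\right) 2\right) = 47 \left(-7 - 2 + 15 \cdot 4 + 2 i \sqrt{3}\right) \left(- \frac{2}{3}\right) = 47 \left(-7 - 2 + 60 + 2 i \sqrt{3}\right) \left(- \frac{2}{3}\right) = 47 \left(51 + 2 i \sqrt{3}\right) \left(- \frac{2}{3}\right) = \left(2397 + 94 i \sqrt{3}\right) \left(- \frac{2}{3}\right) = -1598 - \frac{188 i \sqrt{3}}{3}$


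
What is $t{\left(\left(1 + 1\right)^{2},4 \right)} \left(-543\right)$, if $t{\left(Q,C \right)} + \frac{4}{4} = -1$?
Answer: $1086$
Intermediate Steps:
$t{\left(Q,C \right)} = -2$ ($t{\left(Q,C \right)} = -1 - 1 = -2$)
$t{\left(\left(1 + 1\right)^{2},4 \right)} \left(-543\right) = \left(-2\right) \left(-543\right) = 1086$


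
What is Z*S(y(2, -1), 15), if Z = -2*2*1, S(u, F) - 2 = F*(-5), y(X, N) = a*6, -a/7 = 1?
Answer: 292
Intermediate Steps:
a = -7 (a = -7*1 = -7)
y(X, N) = -42 (y(X, N) = -7*6 = -42)
S(u, F) = 2 - 5*F (S(u, F) = 2 + F*(-5) = 2 - 5*F)
Z = -4 (Z = -4*1 = -4)
Z*S(y(2, -1), 15) = -4*(2 - 5*15) = -4*(2 - 75) = -4*(-73) = 292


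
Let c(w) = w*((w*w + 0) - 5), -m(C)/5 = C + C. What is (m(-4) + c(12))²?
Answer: 2917264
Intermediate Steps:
m(C) = -10*C (m(C) = -5*(C + C) = -10*C)
c(w) = w*(-5 + w²) (c(w) = w*((w² + 0) - 5) = w*(w² - 5) = w*(-5 + w²))
(m(-4) + c(12))² = (-10*(-4) + 12*(-5 + 12²))² = (40 + 12*(-5 + 144))² = (40 + 12*139)² = (40 + 1668)² = 1708² = 2917264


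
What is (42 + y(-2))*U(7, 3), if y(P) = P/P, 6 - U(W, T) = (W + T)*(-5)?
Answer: 2408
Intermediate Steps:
U(W, T) = 6 + 5*T + 5*W (U(W, T) = 6 - (W + T)*(-5) = 6 - (T + W)*(-5) = 6 - (-5*T - 5*W) = 6 + (5*T + 5*W) = 6 + 5*T + 5*W)
y(P) = 1
(42 + y(-2))*U(7, 3) = (42 + 1)*(6 + 5*3 + 5*7) = 43*(6 + 15 + 35) = 43*56 = 2408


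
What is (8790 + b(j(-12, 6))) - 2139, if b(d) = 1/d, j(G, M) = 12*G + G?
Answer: 1037555/156 ≈ 6651.0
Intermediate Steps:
j(G, M) = 13*G
(8790 + b(j(-12, 6))) - 2139 = (8790 + 1/(13*(-12))) - 2139 = (8790 + 1/(-156)) - 2139 = (8790 - 1/156) - 2139 = 1371239/156 - 2139 = 1037555/156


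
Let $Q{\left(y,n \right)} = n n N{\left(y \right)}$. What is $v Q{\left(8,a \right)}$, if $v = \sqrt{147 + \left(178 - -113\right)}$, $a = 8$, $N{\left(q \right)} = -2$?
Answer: $- 128 \sqrt{438} \approx -2678.8$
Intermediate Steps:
$Q{\left(y,n \right)} = - 2 n^{2}$ ($Q{\left(y,n \right)} = n n \left(-2\right) = n^{2} \left(-2\right) = - 2 n^{2}$)
$v = \sqrt{438}$ ($v = \sqrt{147 + \left(178 + 113\right)} = \sqrt{147 + 291} = \sqrt{438} \approx 20.928$)
$v Q{\left(8,a \right)} = \sqrt{438} \left(- 2 \cdot 8^{2}\right) = \sqrt{438} \left(\left(-2\right) 64\right) = \sqrt{438} \left(-128\right) = - 128 \sqrt{438}$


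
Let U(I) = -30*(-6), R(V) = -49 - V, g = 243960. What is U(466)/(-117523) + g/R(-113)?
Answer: 3583862445/940184 ≈ 3811.9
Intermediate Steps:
U(I) = 180
U(466)/(-117523) + g/R(-113) = 180/(-117523) + 243960/(-49 - 1*(-113)) = 180*(-1/117523) + 243960/(-49 + 113) = -180/117523 + 243960/64 = -180/117523 + 243960*(1/64) = -180/117523 + 30495/8 = 3583862445/940184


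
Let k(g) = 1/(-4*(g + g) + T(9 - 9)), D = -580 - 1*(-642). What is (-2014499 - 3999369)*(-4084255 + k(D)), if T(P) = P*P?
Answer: 3045709137097627/124 ≈ 2.4562e+13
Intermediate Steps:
T(P) = P**2
D = 62 (D = -580 + 642 = 62)
k(g) = -1/(8*g) (k(g) = 1/(-4*(g + g) + (9 - 9)**2) = 1/(-8*g + 0**2) = 1/(-8*g + 0) = 1/(-8*g) = -1/(8*g))
(-2014499 - 3999369)*(-4084255 + k(D)) = (-2014499 - 3999369)*(-4084255 - 1/8/62) = -6013868*(-4084255 - 1/8*1/62) = -6013868*(-4084255 - 1/496) = -6013868*(-2025790481/496) = 3045709137097627/124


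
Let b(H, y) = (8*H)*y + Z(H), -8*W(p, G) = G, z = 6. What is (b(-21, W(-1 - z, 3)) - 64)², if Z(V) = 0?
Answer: 1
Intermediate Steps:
W(p, G) = -G/8
b(H, y) = 8*H*y (b(H, y) = (8*H)*y + 0 = 8*H*y + 0 = 8*H*y)
(b(-21, W(-1 - z, 3)) - 64)² = (8*(-21)*(-⅛*3) - 64)² = (8*(-21)*(-3/8) - 64)² = (63 - 64)² = (-1)² = 1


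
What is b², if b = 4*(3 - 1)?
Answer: 64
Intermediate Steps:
b = 8 (b = 4*2 = 8)
b² = 8² = 64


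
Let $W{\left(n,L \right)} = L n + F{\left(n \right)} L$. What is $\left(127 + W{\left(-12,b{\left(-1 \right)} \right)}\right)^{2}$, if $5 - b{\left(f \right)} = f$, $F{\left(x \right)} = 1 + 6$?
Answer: $9409$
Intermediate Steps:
$F{\left(x \right)} = 7$
$b{\left(f \right)} = 5 - f$
$W{\left(n,L \right)} = 7 L + L n$ ($W{\left(n,L \right)} = L n + 7 L = 7 L + L n$)
$\left(127 + W{\left(-12,b{\left(-1 \right)} \right)}\right)^{2} = \left(127 + \left(5 - -1\right) \left(7 - 12\right)\right)^{2} = \left(127 + \left(5 + 1\right) \left(-5\right)\right)^{2} = \left(127 + 6 \left(-5\right)\right)^{2} = \left(127 - 30\right)^{2} = 97^{2} = 9409$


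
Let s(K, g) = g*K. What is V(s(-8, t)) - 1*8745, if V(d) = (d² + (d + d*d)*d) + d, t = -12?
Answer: 894519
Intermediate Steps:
s(K, g) = K*g
V(d) = d + d² + d*(d + d²) (V(d) = (d² + (d + d²)*d) + d = (d² + d*(d + d²)) + d = d + d² + d*(d + d²))
V(s(-8, t)) - 1*8745 = (-8*(-12))*(1 + (-8*(-12))² + 2*(-8*(-12))) - 1*8745 = 96*(1 + 96² + 2*96) - 8745 = 96*(1 + 9216 + 192) - 8745 = 96*9409 - 8745 = 903264 - 8745 = 894519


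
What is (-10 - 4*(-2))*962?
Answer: -1924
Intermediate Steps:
(-10 - 4*(-2))*962 = (-10 + 8)*962 = -2*962 = -1924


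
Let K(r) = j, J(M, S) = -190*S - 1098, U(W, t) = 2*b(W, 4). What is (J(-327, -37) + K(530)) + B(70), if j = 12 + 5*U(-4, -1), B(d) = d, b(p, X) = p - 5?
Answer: 5924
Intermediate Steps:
b(p, X) = -5 + p
U(W, t) = -10 + 2*W (U(W, t) = 2*(-5 + W) = -10 + 2*W)
J(M, S) = -1098 - 190*S
j = -78 (j = 12 + 5*(-10 + 2*(-4)) = 12 + 5*(-10 - 8) = 12 + 5*(-18) = 12 - 90 = -78)
K(r) = -78
(J(-327, -37) + K(530)) + B(70) = ((-1098 - 190*(-37)) - 78) + 70 = ((-1098 + 7030) - 78) + 70 = (5932 - 78) + 70 = 5854 + 70 = 5924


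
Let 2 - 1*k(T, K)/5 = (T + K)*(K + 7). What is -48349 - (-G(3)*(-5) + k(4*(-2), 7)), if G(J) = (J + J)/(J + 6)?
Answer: -145297/3 ≈ -48432.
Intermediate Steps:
G(J) = 2*J/(6 + J) (G(J) = (2*J)/(6 + J) = 2*J/(6 + J))
k(T, K) = 10 - 5*(7 + K)*(K + T) (k(T, K) = 10 - 5*(T + K)*(K + 7) = 10 - 5*(K + T)*(7 + K) = 10 - 5*(7 + K)*(K + T))
-48349 - (-G(3)*(-5) + k(4*(-2), 7)) = -48349 - (-2*3/(6 + 3)*(-5) + (10 - 35*7 - 140*(-2) - 5*7² - 5*7*4*(-2))) = -48349 - (-2*3/9*(-5) + (10 - 245 - 35*(-8) - 5*49 - 5*7*(-8))) = -48349 - (-2*3/9*(-5) + (10 - 245 + 280 - 245 + 280)) = -48349 - (-1*⅔*(-5) + 80) = -48349 - (-⅔*(-5) + 80) = -48349 - (10/3 + 80) = -48349 - 1*250/3 = -48349 - 250/3 = -145297/3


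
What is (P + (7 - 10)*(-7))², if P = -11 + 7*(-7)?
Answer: 1521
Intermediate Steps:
P = -60 (P = -11 - 49 = -60)
(P + (7 - 10)*(-7))² = (-60 + (7 - 10)*(-7))² = (-60 - 3*(-7))² = (-60 + 21)² = (-39)² = 1521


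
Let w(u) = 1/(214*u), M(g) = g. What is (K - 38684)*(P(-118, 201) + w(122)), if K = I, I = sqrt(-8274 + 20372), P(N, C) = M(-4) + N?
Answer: 30803827425/6527 - 3185175*sqrt(12098)/26108 ≈ 4.7060e+6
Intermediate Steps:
P(N, C) = -4 + N
I = sqrt(12098) ≈ 109.99
w(u) = 1/(214*u)
K = sqrt(12098) ≈ 109.99
(K - 38684)*(P(-118, 201) + w(122)) = (sqrt(12098) - 38684)*((-4 - 118) + (1/214)/122) = (-38684 + sqrt(12098))*(-122 + (1/214)*(1/122)) = (-38684 + sqrt(12098))*(-122 + 1/26108) = (-38684 + sqrt(12098))*(-3185175/26108) = 30803827425/6527 - 3185175*sqrt(12098)/26108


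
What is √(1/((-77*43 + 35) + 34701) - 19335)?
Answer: I*√763756184118/6285 ≈ 139.05*I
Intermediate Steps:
√(1/((-77*43 + 35) + 34701) - 19335) = √(1/((-3311 + 35) + 34701) - 19335) = √(1/(-3276 + 34701) - 19335) = √(1/31425 - 19335) = √(-607602374/31425) = I*√763756184118/6285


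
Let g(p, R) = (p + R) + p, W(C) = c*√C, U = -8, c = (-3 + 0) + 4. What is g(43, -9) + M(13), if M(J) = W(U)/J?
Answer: 77 + 2*I*√2/13 ≈ 77.0 + 0.21757*I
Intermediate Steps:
c = 1 (c = -3 + 4 = 1)
W(C) = √C (W(C) = 1*√C = √C)
g(p, R) = R + 2*p (g(p, R) = (R + p) + p = R + 2*p)
M(J) = 2*I*√2/J (M(J) = √(-8)/J = (2*I*√2)/J = 2*I*√2/J)
g(43, -9) + M(13) = (-9 + 2*43) + 2*I*√2/13 = (-9 + 86) + 2*I*√2*(1/13) = 77 + 2*I*√2/13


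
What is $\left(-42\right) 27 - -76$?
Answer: $-1058$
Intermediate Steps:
$\left(-42\right) 27 - -76 = -1134 + 76 = -1058$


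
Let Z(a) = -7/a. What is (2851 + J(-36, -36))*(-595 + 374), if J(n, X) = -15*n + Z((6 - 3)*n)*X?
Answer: -2246686/3 ≈ -7.4890e+5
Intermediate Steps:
Z(a) = -7/a
J(n, X) = -15*n - 7*X/(3*n) (J(n, X) = -15*n + (-7*1/(n*(6 - 3)))*X = -15*n + (-7*1/(3*n))*X = -15*n + (-7/(3*n))*X = -15*n - 7*X/(3*n))
(2851 + J(-36, -36))*(-595 + 374) = (2851 + (-15*(-36) - 7/3*(-36)/(-36)))*(-595 + 374) = (2851 + (540 - 7/3*(-36)*(-1/36)))*(-221) = (2851 + (540 - 7/3))*(-221) = (2851 + 1613/3)*(-221) = (10166/3)*(-221) = -2246686/3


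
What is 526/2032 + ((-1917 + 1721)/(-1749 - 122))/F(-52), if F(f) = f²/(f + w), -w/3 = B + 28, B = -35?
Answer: 82774511/321258184 ≈ 0.25766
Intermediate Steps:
w = 21 (w = -3*(-35 + 28) = -3*(-7) = 21)
F(f) = f²/(21 + f) (F(f) = f²/(f + 21) = f²/(21 + f))
526/2032 + ((-1917 + 1721)/(-1749 - 122))/F(-52) = 526/2032 + ((-1917 + 1721)/(-1749 - 122))/(((-52)²/(21 - 52))) = 526*(1/2032) + (-196/(-1871))/((2704/(-31))) = 263/1016 + (-196*(-1/1871))/((2704*(-1/31))) = 263/1016 + 196/(1871*(-2704/31)) = 263/1016 + (196/1871)*(-31/2704) = 263/1016 - 1519/1264796 = 82774511/321258184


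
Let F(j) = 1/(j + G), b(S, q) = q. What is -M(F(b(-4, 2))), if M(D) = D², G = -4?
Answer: -¼ ≈ -0.25000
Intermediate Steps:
F(j) = 1/(-4 + j) (F(j) = 1/(j - 4) = 1/(-4 + j))
-M(F(b(-4, 2))) = -(1/(-4 + 2))² = -(1/(-2))² = -(-½)² = -1*¼ = -¼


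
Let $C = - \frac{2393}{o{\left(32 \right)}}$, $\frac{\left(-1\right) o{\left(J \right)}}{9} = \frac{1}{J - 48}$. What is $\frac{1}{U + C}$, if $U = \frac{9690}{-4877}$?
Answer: $- \frac{43893}{186817786} \approx -0.00023495$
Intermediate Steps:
$o{\left(J \right)} = - \frac{9}{-48 + J}$ ($o{\left(J \right)} = - \frac{9}{J - 48} = - \frac{9}{-48 + J}$)
$U = - \frac{9690}{4877}$ ($U = 9690 \left(- \frac{1}{4877}\right) = - \frac{9690}{4877} \approx -1.9869$)
$C = - \frac{38288}{9}$ ($C = - \frac{2393}{\left(-9\right) \frac{1}{-48 + 32}} = - \frac{2393}{\left(-9\right) \frac{1}{-16}} = - \frac{2393}{\left(-9\right) \left(- \frac{1}{16}\right)} = - \frac{2393}{\frac{9}{16}} = \left(-2393\right) \frac{16}{9} = - \frac{38288}{9} \approx -4254.2$)
$\frac{1}{U + C} = \frac{1}{- \frac{9690}{4877} - \frac{38288}{9}} = \frac{1}{- \frac{186817786}{43893}} = - \frac{43893}{186817786}$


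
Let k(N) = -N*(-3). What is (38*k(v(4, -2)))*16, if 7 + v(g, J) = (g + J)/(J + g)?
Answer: -10944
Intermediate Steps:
v(g, J) = -6 (v(g, J) = -7 + (g + J)/(J + g) = -7 + (J + g)/(J + g) = -7 + 1 = -6)
k(N) = 3*N
(38*k(v(4, -2)))*16 = (38*(3*(-6)))*16 = (38*(-18))*16 = -684*16 = -10944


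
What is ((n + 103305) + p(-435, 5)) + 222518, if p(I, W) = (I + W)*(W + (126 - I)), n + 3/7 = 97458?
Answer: 1259304/7 ≈ 1.7990e+5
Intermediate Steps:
n = 682203/7 (n = -3/7 + 97458 = 682203/7 ≈ 97458.)
p(I, W) = (I + W)*(126 + W - I)
((n + 103305) + p(-435, 5)) + 222518 = ((682203/7 + 103305) + (5² - 1*(-435)² + 126*(-435) + 126*5)) + 222518 = (1405338/7 + (25 - 1*189225 - 54810 + 630)) + 222518 = (1405338/7 + (25 - 189225 - 54810 + 630)) + 222518 = (1405338/7 - 243380) + 222518 = -298322/7 + 222518 = 1259304/7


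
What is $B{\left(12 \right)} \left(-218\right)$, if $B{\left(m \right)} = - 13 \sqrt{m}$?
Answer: $5668 \sqrt{3} \approx 9817.3$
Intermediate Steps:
$B{\left(12 \right)} \left(-218\right) = - 13 \sqrt{12} \left(-218\right) = - 13 \cdot 2 \sqrt{3} \left(-218\right) = - 26 \sqrt{3} \left(-218\right) = 5668 \sqrt{3}$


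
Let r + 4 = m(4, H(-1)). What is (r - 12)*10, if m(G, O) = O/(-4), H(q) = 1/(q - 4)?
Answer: -319/2 ≈ -159.50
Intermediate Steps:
H(q) = 1/(-4 + q)
m(G, O) = -O/4 (m(G, O) = O*(-1/4) = -O/4)
r = -79/20 (r = -4 - 1/(4*(-4 - 1)) = -4 - 1/4/(-5) = -4 - 1/4*(-1/5) = -4 + 1/20 = -79/20 ≈ -3.9500)
(r - 12)*10 = (-79/20 - 12)*10 = -319/20*10 = -319/2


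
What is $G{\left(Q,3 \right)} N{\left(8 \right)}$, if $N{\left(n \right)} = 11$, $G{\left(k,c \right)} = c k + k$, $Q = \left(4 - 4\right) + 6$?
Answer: $264$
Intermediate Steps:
$Q = 6$ ($Q = 0 + 6 = 6$)
$G{\left(k,c \right)} = k + c k$
$G{\left(Q,3 \right)} N{\left(8 \right)} = 6 \left(1 + 3\right) 11 = 6 \cdot 4 \cdot 11 = 24 \cdot 11 = 264$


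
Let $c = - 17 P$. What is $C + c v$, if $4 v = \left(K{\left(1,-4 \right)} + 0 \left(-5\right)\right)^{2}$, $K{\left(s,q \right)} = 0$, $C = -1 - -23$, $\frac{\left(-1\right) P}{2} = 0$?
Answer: $22$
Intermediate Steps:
$P = 0$ ($P = \left(-2\right) 0 = 0$)
$C = 22$ ($C = -1 + 23 = 22$)
$v = 0$ ($v = \frac{\left(0 + 0 \left(-5\right)\right)^{2}}{4} = \frac{\left(0 + 0\right)^{2}}{4} = \frac{0^{2}}{4} = \frac{1}{4} \cdot 0 = 0$)
$c = 0$ ($c = \left(-17\right) 0 = 0$)
$C + c v = 22 + 0 \cdot 0 = 22 + 0 = 22$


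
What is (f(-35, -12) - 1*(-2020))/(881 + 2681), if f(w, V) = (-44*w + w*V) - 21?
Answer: 3959/3562 ≈ 1.1115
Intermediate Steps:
f(w, V) = -21 - 44*w + V*w (f(w, V) = (-44*w + V*w) - 21 = -21 - 44*w + V*w)
(f(-35, -12) - 1*(-2020))/(881 + 2681) = ((-21 - 44*(-35) - 12*(-35)) - 1*(-2020))/(881 + 2681) = ((-21 + 1540 + 420) + 2020)/3562 = (1939 + 2020)*(1/3562) = 3959*(1/3562) = 3959/3562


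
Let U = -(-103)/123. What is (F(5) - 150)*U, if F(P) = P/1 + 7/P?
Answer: -73954/615 ≈ -120.25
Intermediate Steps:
F(P) = P + 7/P (F(P) = P*1 + 7/P = P + 7/P)
U = 103/123 (U = -(-103)/123 = -1*(-103/123) = 103/123 ≈ 0.83740)
(F(5) - 150)*U = ((5 + 7/5) - 150)*(103/123) = (32/5 - 150)*(103/123) = -718/5*103/123 = -73954/615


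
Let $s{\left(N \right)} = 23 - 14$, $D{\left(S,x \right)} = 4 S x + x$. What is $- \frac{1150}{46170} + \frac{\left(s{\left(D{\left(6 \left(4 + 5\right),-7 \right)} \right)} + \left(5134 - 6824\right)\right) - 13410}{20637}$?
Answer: $- \frac{8005378}{10586781} \approx -0.75617$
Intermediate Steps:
$D{\left(S,x \right)} = x + 4 S x$ ($D{\left(S,x \right)} = 4 S x + x = x + 4 S x$)
$s{\left(N \right)} = 9$ ($s{\left(N \right)} = 23 - 14 = 9$)
$- \frac{1150}{46170} + \frac{\left(s{\left(D{\left(6 \left(4 + 5\right),-7 \right)} \right)} + \left(5134 - 6824\right)\right) - 13410}{20637} = - \frac{1150}{46170} + \frac{\left(9 + \left(5134 - 6824\right)\right) - 13410}{20637} = \left(-1150\right) \frac{1}{46170} + \left(\left(9 + \left(5134 - 6824\right)\right) - 13410\right) \frac{1}{20637} = - \frac{115}{4617} + \left(\left(9 - 1690\right) - 13410\right) \frac{1}{20637} = - \frac{115}{4617} + \left(-1681 - 13410\right) \frac{1}{20637} = - \frac{115}{4617} - \frac{15091}{20637} = - \frac{8005378}{10586781}$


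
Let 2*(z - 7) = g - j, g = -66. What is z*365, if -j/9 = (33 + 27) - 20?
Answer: 56210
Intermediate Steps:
j = -360 (j = -9*((33 + 27) - 20) = -9*(60 - 20) = -9*40 = -360)
z = 154 (z = 7 + (-66 - 1*(-360))/2 = 7 + (-66 + 360)/2 = 7 + (½)*294 = 7 + 147 = 154)
z*365 = 154*365 = 56210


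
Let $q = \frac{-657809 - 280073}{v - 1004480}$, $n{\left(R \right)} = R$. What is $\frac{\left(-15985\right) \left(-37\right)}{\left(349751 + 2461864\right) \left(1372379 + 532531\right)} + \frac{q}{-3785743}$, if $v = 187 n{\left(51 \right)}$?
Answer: $- \frac{11895495869332717}{85844362512245688752310} \approx -1.3857 \cdot 10^{-7}$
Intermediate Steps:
$v = 9537$ ($v = 187 \cdot 51 = 9537$)
$q = \frac{937882}{994943}$ ($q = \frac{-657809 - 280073}{9537 - 1004480} = - \frac{937882}{-994943} = \left(-937882\right) \left(- \frac{1}{994943}\right) = \frac{937882}{994943} \approx 0.94265$)
$\frac{\left(-15985\right) \left(-37\right)}{\left(349751 + 2461864\right) \left(1372379 + 532531\right)} + \frac{q}{-3785743} = \frac{\left(-15985\right) \left(-37\right)}{\left(349751 + 2461864\right) \left(1372379 + 532531\right)} + \frac{937882}{994943 \left(-3785743\right)} = \frac{591445}{2811615 \cdot 1904910} + \frac{937882}{994943} \left(- \frac{1}{3785743}\right) = \frac{591445}{5355873529650} - \frac{937882}{3766598497649} = 591445 \cdot \frac{1}{5355873529650} - \frac{937882}{3766598497649} = \frac{118289}{1071174705930} - \frac{937882}{3766598497649} = - \frac{11895495869332717}{85844362512245688752310}$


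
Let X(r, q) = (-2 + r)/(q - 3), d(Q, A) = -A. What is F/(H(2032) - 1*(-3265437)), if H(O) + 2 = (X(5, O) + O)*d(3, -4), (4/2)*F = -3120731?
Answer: -6331963199/13284118678 ≈ -0.47666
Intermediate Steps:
F = -3120731/2 (F = (½)*(-3120731) = -3120731/2 ≈ -1.5604e+6)
X(r, q) = (-2 + r)/(-3 + q)
H(O) = -2 + 4*O + 12/(-3 + O) (H(O) = -2 + ((-2 + 5)/(-3 + O) + O)*(-1*(-4)) = -2 + (3/(-3 + O) + O)*4 = -2 + (O + 3/(-3 + O))*4 = -2 + (4*O + 12/(-3 + O)) = -2 + 4*O + 12/(-3 + O))
F/(H(2032) - 1*(-3265437)) = -3120731/(2*(2*(9 - 7*2032 + 2*2032²)/(-3 + 2032) - 1*(-3265437))) = -3120731/(2*(2*(9 - 14224 + 2*4129024)/2029 + 3265437)) = -3120731/(2*(2*(1/2029)*(9 - 14224 + 8258048) + 3265437)) = -3120731/(2*(2*(1/2029)*8243833 + 3265437)) = -3120731/(2*(16487666/2029 + 3265437)) = -3120731/(2*6642059339/2029) = -3120731/2*2029/6642059339 = -6331963199/13284118678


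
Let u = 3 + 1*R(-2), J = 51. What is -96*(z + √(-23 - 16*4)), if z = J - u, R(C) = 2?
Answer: -4416 - 96*I*√87 ≈ -4416.0 - 895.43*I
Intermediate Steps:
u = 5 (u = 3 + 1*2 = 3 + 2 = 5)
z = 46 (z = 51 - 1*5 = 51 - 5 = 46)
-96*(z + √(-23 - 16*4)) = -96*(46 + √(-23 - 16*4)) = -96*(46 + √(-23 - 64)) = -96*(46 + √(-87)) = -96*(46 + I*√87) = -4416 - 96*I*√87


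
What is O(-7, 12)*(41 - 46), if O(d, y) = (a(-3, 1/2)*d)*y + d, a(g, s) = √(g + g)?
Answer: 35 + 420*I*√6 ≈ 35.0 + 1028.8*I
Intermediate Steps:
a(g, s) = √2*√g (a(g, s) = √(2*g) = √2*√g)
O(d, y) = d + I*d*y*√6 (O(d, y) = ((√2*√(-3))*d)*y + d = ((√2*(I*√3))*d)*y + d = ((I*√6)*d)*y + d = (I*d*√6)*y + d = I*d*y*√6 + d = d + I*d*y*√6)
O(-7, 12)*(41 - 46) = (-7*(1 + I*12*√6))*(41 - 46) = -7*(1 + 12*I*√6)*(-5) = (-7 - 84*I*√6)*(-5) = 35 + 420*I*√6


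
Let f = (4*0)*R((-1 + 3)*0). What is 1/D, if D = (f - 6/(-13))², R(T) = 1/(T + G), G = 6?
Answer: 169/36 ≈ 4.6944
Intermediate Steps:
R(T) = 1/(6 + T) (R(T) = 1/(T + 6) = 1/(6 + T))
f = 0 (f = (4*0)/(6 + (-1 + 3)*0) = 0/(6 + 2*0) = 0/(6 + 0) = 0/6 = 0*(⅙) = 0)
D = 36/169 (D = (0 - 6/(-13))² = (0 - 6*(-1/13))² = (0 + 6/13)² = (6/13)² = 36/169 ≈ 0.21302)
1/D = 1/(36/169) = 169/36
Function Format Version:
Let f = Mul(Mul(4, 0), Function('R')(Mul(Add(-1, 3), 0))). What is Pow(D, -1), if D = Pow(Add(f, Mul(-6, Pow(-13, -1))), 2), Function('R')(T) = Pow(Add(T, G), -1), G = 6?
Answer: Rational(169, 36) ≈ 4.6944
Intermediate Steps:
Function('R')(T) = Pow(Add(6, T), -1) (Function('R')(T) = Pow(Add(T, 6), -1) = Pow(Add(6, T), -1))
f = 0 (f = Mul(Mul(4, 0), Pow(Add(6, Mul(Add(-1, 3), 0)), -1)) = Mul(0, Pow(Add(6, Mul(2, 0)), -1)) = Mul(0, Pow(Add(6, 0), -1)) = Mul(0, Pow(6, -1)) = Mul(0, Rational(1, 6)) = 0)
D = Rational(36, 169) (D = Pow(Add(0, Mul(-6, Pow(-13, -1))), 2) = Pow(Add(0, Mul(-6, Rational(-1, 13))), 2) = Pow(Add(0, Rational(6, 13)), 2) = Pow(Rational(6, 13), 2) = Rational(36, 169) ≈ 0.21302)
Pow(D, -1) = Pow(Rational(36, 169), -1) = Rational(169, 36)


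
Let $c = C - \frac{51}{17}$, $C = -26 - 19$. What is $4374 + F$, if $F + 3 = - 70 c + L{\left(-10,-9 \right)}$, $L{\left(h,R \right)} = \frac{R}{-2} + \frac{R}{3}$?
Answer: $\frac{15465}{2} \approx 7732.5$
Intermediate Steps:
$L{\left(h,R \right)} = - \frac{R}{6}$ ($L{\left(h,R \right)} = R \left(- \frac{1}{2}\right) + R \frac{1}{3} = - \frac{R}{2} + \frac{R}{3} = - \frac{R}{6}$)
$C = -45$ ($C = -26 - 19 = -45$)
$c = -48$ ($c = -45 - \frac{51}{17} = -45 - 3 = -48$)
$F = \frac{6717}{2}$ ($F = -3 - - \frac{6723}{2} = -3 + \left(3360 + \frac{3}{2}\right) = -3 + \frac{6723}{2} = \frac{6717}{2} \approx 3358.5$)
$4374 + F = 4374 + \frac{6717}{2} = \frac{15465}{2}$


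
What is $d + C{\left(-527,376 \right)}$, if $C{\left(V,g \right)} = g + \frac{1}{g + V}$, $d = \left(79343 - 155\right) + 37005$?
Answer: $\frac{17601918}{151} \approx 1.1657 \cdot 10^{5}$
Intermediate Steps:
$d = 116193$ ($d = 79188 + 37005 = 116193$)
$C{\left(V,g \right)} = g + \frac{1}{V + g}$
$d + C{\left(-527,376 \right)} = 116193 + \frac{1 + 376^{2} - 198152}{-527 + 376} = 116193 + \frac{1 + 141376 - 198152}{-151} = 116193 - - \frac{56775}{151} = 116193 + \frac{56775}{151} = \frac{17601918}{151}$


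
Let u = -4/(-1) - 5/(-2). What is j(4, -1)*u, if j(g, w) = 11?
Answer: 143/2 ≈ 71.500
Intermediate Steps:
u = 13/2 (u = -4*(-1) - 5*(-1/2) = 4 + 5/2 = 13/2 ≈ 6.5000)
j(4, -1)*u = 11*(13/2) = 143/2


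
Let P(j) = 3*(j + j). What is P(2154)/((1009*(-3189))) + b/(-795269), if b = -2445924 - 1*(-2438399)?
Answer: 4645047823/852979285523 ≈ 0.0054457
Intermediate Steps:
b = -7525 (b = -2445924 + 2438399 = -7525)
P(j) = 6*j (P(j) = 3*(2*j) = 6*j)
P(2154)/((1009*(-3189))) + b/(-795269) = (6*2154)/((1009*(-3189))) - 7525/(-795269) = 12924/(-3217701) - 7525*(-1/795269) = 12924*(-1/3217701) + 7525/795269 = -4308/1072567 + 7525/795269 = 4645047823/852979285523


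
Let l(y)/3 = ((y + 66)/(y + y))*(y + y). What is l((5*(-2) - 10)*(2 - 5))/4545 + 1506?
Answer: 760572/505 ≈ 1506.1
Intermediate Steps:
l(y) = 198 + 3*y (l(y) = 3*(((y + 66)/(y + y))*(y + y)) = 3*(((66 + y)/((2*y)))*(2*y)) = 3*(((66 + y)*(1/(2*y)))*(2*y)) = 3*(((66 + y)/(2*y))*(2*y)) = 3*(66 + y) = 198 + 3*y)
l((5*(-2) - 10)*(2 - 5))/4545 + 1506 = (198 + 3*((5*(-2) - 10)*(2 - 5)))/4545 + 1506 = (198 + 3*((-10 - 10)*(-3)))*(1/4545) + 1506 = (198 + 3*(-20*(-3)))*(1/4545) + 1506 = (198 + 3*60)*(1/4545) + 1506 = (198 + 180)*(1/4545) + 1506 = 378*(1/4545) + 1506 = 42/505 + 1506 = 760572/505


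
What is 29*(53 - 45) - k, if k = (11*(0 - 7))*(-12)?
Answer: -692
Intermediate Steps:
k = 924 (k = (11*(-7))*(-12) = -77*(-12) = 924)
29*(53 - 45) - k = 29*(53 - 45) - 1*924 = 29*8 - 924 = 232 - 924 = -692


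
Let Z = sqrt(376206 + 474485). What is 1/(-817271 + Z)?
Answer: -817271/667931036750 - sqrt(850691)/667931036750 ≈ -1.2250e-6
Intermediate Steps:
Z = sqrt(850691) ≈ 922.33
1/(-817271 + Z) = 1/(-817271 + sqrt(850691))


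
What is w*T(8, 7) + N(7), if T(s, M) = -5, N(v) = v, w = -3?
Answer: 22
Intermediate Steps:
w*T(8, 7) + N(7) = -3*(-5) + 7 = 15 + 7 = 22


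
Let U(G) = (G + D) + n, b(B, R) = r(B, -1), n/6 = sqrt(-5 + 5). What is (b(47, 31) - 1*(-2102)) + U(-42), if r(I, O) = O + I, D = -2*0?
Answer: 2106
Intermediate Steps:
D = 0
n = 0 (n = 6*sqrt(-5 + 5) = 6*sqrt(0) = 6*0 = 0)
r(I, O) = I + O
b(B, R) = -1 + B (b(B, R) = B - 1 = -1 + B)
U(G) = G (U(G) = (G + 0) + 0 = G + 0 = G)
(b(47, 31) - 1*(-2102)) + U(-42) = ((-1 + 47) - 1*(-2102)) - 42 = (46 + 2102) - 42 = 2148 - 42 = 2106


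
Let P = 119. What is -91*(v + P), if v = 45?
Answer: -14924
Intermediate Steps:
-91*(v + P) = -91*(45 + 119) = -91*164 = -14924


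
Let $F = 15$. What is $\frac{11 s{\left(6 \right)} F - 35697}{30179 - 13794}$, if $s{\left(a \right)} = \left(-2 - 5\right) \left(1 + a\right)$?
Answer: $- \frac{43782}{16385} \approx -2.6721$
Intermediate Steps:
$s{\left(a \right)} = -7 - 7 a$ ($s{\left(a \right)} = - 7 \left(1 + a\right) = -7 - 7 a$)
$\frac{11 s{\left(6 \right)} F - 35697}{30179 - 13794} = \frac{11 \left(-7 - 42\right) 15 - 35697}{30179 - 13794} = \frac{11 \left(-7 - 42\right) 15 - 35697}{16385} = \left(11 \left(-49\right) 15 - 35697\right) \frac{1}{16385} = \left(\left(-539\right) 15 - 35697\right) \frac{1}{16385} = \left(-8085 - 35697\right) \frac{1}{16385} = \left(-43782\right) \frac{1}{16385} = - \frac{43782}{16385}$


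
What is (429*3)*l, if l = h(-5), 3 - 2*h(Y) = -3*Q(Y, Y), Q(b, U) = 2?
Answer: 11583/2 ≈ 5791.5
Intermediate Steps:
h(Y) = 9/2 (h(Y) = 3/2 - (-3)*2/2 = 3/2 - 1/2*(-6) = 3/2 + 3 = 9/2)
l = 9/2 ≈ 4.5000
(429*3)*l = (429*3)*(9/2) = 1287*(9/2) = 11583/2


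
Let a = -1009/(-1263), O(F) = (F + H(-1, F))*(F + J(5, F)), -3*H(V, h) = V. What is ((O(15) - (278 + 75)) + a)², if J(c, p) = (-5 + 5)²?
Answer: 23820835600/1595169 ≈ 14933.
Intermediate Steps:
J(c, p) = 0 (J(c, p) = 0² = 0)
H(V, h) = -V/3
O(F) = F*(⅓ + F) (O(F) = (F - ⅓*(-1))*(F + 0) = (F + ⅓)*F = (⅓ + F)*F = F*(⅓ + F))
a = 1009/1263 (a = -1009*(-1/1263) = 1009/1263 ≈ 0.79889)
((O(15) - (278 + 75)) + a)² = ((15*(⅓ + 15) - (278 + 75)) + 1009/1263)² = ((15*(46/3) - 1*353) + 1009/1263)² = ((230 - 353) + 1009/1263)² = (-123 + 1009/1263)² = (-154340/1263)² = 23820835600/1595169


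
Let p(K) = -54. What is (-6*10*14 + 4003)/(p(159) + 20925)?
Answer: 3163/20871 ≈ 0.15155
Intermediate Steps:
(-6*10*14 + 4003)/(p(159) + 20925) = (-6*10*14 + 4003)/(-54 + 20925) = (-60*14 + 4003)/20871 = (-840 + 4003)*(1/20871) = 3163*(1/20871) = 3163/20871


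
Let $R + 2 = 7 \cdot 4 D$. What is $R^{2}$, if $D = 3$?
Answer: $6724$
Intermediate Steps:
$R = 82$ ($R = -2 + 7 \cdot 4 \cdot 3 = -2 + 28 \cdot 3 = -2 + 84 = 82$)
$R^{2} = 82^{2} = 6724$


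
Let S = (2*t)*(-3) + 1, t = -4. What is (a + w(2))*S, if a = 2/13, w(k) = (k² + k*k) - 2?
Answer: 2000/13 ≈ 153.85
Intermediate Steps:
w(k) = -2 + 2*k² (w(k) = (k² + k²) - 2 = 2*k² - 2 = -2 + 2*k²)
a = 2/13 (a = 2*(1/13) = 2/13 ≈ 0.15385)
S = 25 (S = (2*(-4))*(-3) + 1 = -8*(-3) + 1 = 24 + 1 = 25)
(a + w(2))*S = (2/13 + (-2 + 2*2²))*25 = (2/13 + (-2 + 2*4))*25 = (2/13 + (-2 + 8))*25 = (2/13 + 6)*25 = (80/13)*25 = 2000/13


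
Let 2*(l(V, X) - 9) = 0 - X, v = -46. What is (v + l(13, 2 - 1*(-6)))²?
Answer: 1681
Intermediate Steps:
l(V, X) = 9 - X/2 (l(V, X) = 9 + (0 - X)/2 = 9 + (-X)/2 = 9 - X/2)
(v + l(13, 2 - 1*(-6)))² = (-46 + (9 - (2 - 1*(-6))/2))² = (-46 + (9 - (2 + 6)/2))² = (-46 + (9 - ½*8))² = (-46 + (9 - 4))² = (-46 + 5)² = (-41)² = 1681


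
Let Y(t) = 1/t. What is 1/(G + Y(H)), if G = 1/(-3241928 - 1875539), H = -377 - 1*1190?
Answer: -8019070789/5119034 ≈ -1566.5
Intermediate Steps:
H = -1567 (H = -377 - 1190 = -1567)
G = -1/5117467 (G = 1/(-5117467) = -1/5117467 ≈ -1.9541e-7)
1/(G + Y(H)) = 1/(-1/5117467 + 1/(-1567)) = 1/(-1/5117467 - 1/1567) = 1/(-5119034/8019070789) = -8019070789/5119034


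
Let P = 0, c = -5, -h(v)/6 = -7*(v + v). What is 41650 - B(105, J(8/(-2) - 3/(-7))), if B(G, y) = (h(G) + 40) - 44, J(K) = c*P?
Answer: 32834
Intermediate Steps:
h(v) = 84*v (h(v) = -(-42)*(v + v) = -(-42)*2*v = -(-84)*v = 84*v)
J(K) = 0 (J(K) = -5*0 = 0)
B(G, y) = -4 + 84*G (B(G, y) = (84*G + 40) - 44 = (40 + 84*G) - 44 = -4 + 84*G)
41650 - B(105, J(8/(-2) - 3/(-7))) = 41650 - (-4 + 84*105) = 41650 - (-4 + 8820) = 41650 - 1*8816 = 41650 - 8816 = 32834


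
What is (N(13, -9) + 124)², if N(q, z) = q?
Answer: 18769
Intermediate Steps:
(N(13, -9) + 124)² = (13 + 124)² = 137² = 18769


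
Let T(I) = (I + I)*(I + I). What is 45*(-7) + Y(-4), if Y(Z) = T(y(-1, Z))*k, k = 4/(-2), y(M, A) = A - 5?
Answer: -963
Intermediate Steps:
y(M, A) = -5 + A
T(I) = 4*I**2 (T(I) = (2*I)*(2*I) = 4*I**2)
k = -2 (k = 4*(-1/2) = -2)
Y(Z) = -8*(-5 + Z)**2 (Y(Z) = (4*(-5 + Z)**2)*(-2) = -8*(-5 + Z)**2)
45*(-7) + Y(-4) = 45*(-7) - 8*(-5 - 4)**2 = -315 - 8*(-9)**2 = -315 - 8*81 = -315 - 648 = -963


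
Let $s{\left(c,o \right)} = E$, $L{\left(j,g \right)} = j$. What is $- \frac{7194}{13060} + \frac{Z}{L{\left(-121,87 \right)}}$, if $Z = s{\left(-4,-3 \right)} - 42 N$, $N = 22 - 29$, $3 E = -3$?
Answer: $- \frac{2348527}{790130} \approx -2.9723$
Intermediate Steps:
$E = -1$ ($E = \frac{1}{3} \left(-3\right) = -1$)
$s{\left(c,o \right)} = -1$
$N = -7$
$Z = 293$ ($Z = -1 - -294 = -1 + 294 = 293$)
$- \frac{7194}{13060} + \frac{Z}{L{\left(-121,87 \right)}} = - \frac{7194}{13060} + \frac{293}{-121} = \left(-7194\right) \frac{1}{13060} + 293 \left(- \frac{1}{121}\right) = - \frac{3597}{6530} - \frac{293}{121} = - \frac{2348527}{790130}$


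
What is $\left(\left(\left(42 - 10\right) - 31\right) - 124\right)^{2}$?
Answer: $15129$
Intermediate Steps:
$\left(\left(\left(42 - 10\right) - 31\right) - 124\right)^{2} = \left(\left(32 - 31\right) - 124\right)^{2} = \left(1 - 124\right)^{2} = \left(-123\right)^{2} = 15129$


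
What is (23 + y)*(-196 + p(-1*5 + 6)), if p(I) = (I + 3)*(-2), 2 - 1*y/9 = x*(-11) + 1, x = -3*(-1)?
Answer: -67116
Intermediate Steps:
x = 3
y = 306 (y = 18 - 9*(3*(-11) + 1) = 18 - 9*(-33 + 1) = 18 - 9*(-32) = 18 + 288 = 306)
p(I) = -6 - 2*I (p(I) = (3 + I)*(-2) = -6 - 2*I)
(23 + y)*(-196 + p(-1*5 + 6)) = (23 + 306)*(-196 + (-6 - 2*(-1*5 + 6))) = 329*(-196 + (-6 - 2*(-5 + 6))) = 329*(-196 + (-6 - 2*1)) = 329*(-196 + (-6 - 2)) = 329*(-196 - 8) = 329*(-204) = -67116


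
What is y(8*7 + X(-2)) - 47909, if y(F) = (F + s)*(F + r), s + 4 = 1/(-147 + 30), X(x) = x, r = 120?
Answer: -1529209/39 ≈ -39211.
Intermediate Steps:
s = -469/117 (s = -4 + 1/(-147 + 30) = -4 + 1/(-117) = -4 - 1/117 = -469/117 ≈ -4.0085)
y(F) = (120 + F)*(-469/117 + F) (y(F) = (F - 469/117)*(F + 120) = (-469/117 + F)*(120 + F) = (120 + F)*(-469/117 + F))
y(8*7 + X(-2)) - 47909 = (-18760/39 + (8*7 - 2)² + 13571*(8*7 - 2)/117) - 47909 = (-18760/39 + (56 - 2)² + 13571*(56 - 2)/117) - 47909 = (-18760/39 + 54² + (13571/117)*54) - 47909 = (-18760/39 + 2916 + 81426/13) - 47909 = 339242/39 - 47909 = -1529209/39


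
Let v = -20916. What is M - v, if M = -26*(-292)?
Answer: 28508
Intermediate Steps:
M = 7592
M - v = 7592 - 1*(-20916) = 7592 + 20916 = 28508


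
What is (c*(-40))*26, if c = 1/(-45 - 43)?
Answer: 130/11 ≈ 11.818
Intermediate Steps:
c = -1/88 (c = 1/(-88) = -1/88 ≈ -0.011364)
(c*(-40))*26 = -1/88*(-40)*26 = (5/11)*26 = 130/11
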